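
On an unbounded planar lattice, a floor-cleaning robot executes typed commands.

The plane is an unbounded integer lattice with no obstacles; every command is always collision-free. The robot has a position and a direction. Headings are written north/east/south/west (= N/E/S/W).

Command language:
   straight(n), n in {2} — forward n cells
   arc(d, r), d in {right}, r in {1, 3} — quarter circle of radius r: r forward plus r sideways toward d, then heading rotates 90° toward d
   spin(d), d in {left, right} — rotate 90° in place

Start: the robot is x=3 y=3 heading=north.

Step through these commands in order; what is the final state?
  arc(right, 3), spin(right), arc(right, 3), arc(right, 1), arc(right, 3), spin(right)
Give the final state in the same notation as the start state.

x=5 y=7 heading=south

t0: x=3 y=3 heading=north
step 1 (arc(right, 3)): x=6 y=6 heading=east
step 2 (spin(right)): x=6 y=6 heading=south
step 3 (arc(right, 3)): x=3 y=3 heading=west
step 4 (arc(right, 1)): x=2 y=4 heading=north
step 5 (arc(right, 3)): x=5 y=7 heading=east
step 6 (spin(right)): x=5 y=7 heading=south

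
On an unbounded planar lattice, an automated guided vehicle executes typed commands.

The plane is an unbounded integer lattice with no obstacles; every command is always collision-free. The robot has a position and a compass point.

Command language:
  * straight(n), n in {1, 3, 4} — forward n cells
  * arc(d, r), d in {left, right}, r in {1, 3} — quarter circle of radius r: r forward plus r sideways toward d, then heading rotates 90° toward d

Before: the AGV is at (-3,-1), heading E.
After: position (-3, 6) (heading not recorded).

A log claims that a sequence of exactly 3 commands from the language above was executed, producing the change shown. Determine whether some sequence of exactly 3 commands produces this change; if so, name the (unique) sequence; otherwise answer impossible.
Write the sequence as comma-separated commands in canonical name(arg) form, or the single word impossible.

arc(left, 3), straight(1), arc(left, 3)

initial: at (-3,-1), heading E
t=1 arc(left, 3) ⇒ at (0,2), heading N
t=2 straight(1) ⇒ at (0,3), heading N
t=3 arc(left, 3) ⇒ at (-3,6), heading W
all 343 alternatives checked — unique.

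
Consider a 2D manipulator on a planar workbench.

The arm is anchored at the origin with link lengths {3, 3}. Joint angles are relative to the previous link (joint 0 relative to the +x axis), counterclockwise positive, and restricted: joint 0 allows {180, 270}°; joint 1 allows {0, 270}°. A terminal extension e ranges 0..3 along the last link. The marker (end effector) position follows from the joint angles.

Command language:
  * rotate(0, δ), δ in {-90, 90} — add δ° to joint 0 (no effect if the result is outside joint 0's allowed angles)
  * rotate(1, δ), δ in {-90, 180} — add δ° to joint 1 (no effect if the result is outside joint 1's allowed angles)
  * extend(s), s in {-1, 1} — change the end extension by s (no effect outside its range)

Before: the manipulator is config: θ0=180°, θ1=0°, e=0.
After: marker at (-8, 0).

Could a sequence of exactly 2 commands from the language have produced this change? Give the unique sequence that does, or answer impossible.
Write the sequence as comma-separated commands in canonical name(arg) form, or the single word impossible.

begin: config: θ0=180°, θ1=0°, e=0
t=1 extend(1) ⇒ config: θ0=180°, θ1=0°, e=1
t=2 extend(1) ⇒ config: θ0=180°, θ1=0°, e=2
all 36 alternatives checked — unique.

extend(1), extend(1)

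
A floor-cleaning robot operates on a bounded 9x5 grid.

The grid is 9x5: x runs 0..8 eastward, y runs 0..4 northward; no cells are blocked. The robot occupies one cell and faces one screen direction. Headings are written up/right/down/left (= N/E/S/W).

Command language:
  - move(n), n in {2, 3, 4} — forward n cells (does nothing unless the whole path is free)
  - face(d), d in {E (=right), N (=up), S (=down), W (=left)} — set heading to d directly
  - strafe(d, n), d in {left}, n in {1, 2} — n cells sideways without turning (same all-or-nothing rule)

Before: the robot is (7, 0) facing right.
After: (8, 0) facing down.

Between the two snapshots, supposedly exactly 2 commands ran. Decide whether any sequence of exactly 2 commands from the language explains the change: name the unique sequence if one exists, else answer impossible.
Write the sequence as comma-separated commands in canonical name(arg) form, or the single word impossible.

key: order matters: swapping face(S) and strafe(left, 1) lands elsewhere
start: (7, 0) facing right
1. face(S) → (7, 0) facing down
2. strafe(left, 1) → (8, 0) facing down
no other 2-command option fits: unique.

face(S), strafe(left, 1)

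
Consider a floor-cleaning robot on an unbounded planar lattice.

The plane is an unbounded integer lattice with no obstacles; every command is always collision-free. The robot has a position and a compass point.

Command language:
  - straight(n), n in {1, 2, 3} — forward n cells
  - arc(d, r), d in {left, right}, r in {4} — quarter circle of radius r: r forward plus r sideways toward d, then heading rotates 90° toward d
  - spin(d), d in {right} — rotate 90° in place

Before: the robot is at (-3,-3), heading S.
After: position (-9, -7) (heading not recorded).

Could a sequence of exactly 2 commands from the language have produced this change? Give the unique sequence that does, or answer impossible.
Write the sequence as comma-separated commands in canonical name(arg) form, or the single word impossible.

arc(right, 4), straight(2)

key: running straight(2) before arc(right, 4) would end elsewhere — order is forced
begin: at (-3,-3), heading S
[1] after arc(right, 4): at (-7,-7), heading W
[2] after straight(2): at (-9,-7), heading W
no other 2-command option fits: unique.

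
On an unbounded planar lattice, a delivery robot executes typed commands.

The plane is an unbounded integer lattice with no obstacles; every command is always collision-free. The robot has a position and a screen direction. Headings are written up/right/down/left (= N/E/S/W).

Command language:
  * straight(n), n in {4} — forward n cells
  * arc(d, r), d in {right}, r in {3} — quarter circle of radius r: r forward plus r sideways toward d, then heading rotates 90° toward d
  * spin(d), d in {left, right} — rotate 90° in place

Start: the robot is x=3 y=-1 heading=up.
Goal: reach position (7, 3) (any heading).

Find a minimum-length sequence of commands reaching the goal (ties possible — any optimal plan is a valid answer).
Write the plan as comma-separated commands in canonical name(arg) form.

straight(4), spin(right), straight(4)

start: x=3 y=-1 heading=up
[1] after straight(4): x=3 y=3 heading=up
[2] after spin(right): x=3 y=3 heading=right
[3] after straight(4): x=7 y=3 heading=right
no 2-step plan works, so 3 is optimal.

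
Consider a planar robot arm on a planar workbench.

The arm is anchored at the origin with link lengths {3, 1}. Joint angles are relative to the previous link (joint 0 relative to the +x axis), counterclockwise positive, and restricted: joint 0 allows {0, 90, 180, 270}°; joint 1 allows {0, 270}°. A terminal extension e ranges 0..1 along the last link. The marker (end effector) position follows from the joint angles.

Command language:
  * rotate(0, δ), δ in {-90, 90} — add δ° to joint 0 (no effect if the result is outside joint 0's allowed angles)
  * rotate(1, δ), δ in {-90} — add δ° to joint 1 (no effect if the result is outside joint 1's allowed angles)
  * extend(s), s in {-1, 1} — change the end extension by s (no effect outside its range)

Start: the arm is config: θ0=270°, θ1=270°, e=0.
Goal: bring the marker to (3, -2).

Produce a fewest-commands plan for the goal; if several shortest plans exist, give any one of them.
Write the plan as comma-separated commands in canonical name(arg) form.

extend(1), rotate(0, 90)

t0: config: θ0=270°, θ1=270°, e=0
step 1 (extend(1)): config: θ0=270°, θ1=270°, e=1
step 2 (rotate(0, 90)): config: θ0=0°, θ1=270°, e=1
shorter routes all fall short; 2 is best.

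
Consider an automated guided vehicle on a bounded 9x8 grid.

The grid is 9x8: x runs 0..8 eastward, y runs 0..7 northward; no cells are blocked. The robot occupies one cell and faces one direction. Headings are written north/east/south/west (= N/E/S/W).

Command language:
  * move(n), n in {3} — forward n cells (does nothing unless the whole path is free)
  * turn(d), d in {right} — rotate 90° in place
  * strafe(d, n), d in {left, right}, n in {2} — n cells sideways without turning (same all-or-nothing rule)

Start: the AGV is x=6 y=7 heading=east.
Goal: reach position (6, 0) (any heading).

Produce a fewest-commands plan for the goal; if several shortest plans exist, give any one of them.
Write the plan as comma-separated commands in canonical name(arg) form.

strafe(right, 2), strafe(right, 2), turn(right), move(3)

from: x=6 y=7 heading=east
t=1 strafe(right, 2) ⇒ x=6 y=5 heading=east
t=2 strafe(right, 2) ⇒ x=6 y=3 heading=east
t=3 turn(right) ⇒ x=6 y=3 heading=south
t=4 move(3) ⇒ x=6 y=0 heading=south
no 3-step plan works, so 4 is optimal.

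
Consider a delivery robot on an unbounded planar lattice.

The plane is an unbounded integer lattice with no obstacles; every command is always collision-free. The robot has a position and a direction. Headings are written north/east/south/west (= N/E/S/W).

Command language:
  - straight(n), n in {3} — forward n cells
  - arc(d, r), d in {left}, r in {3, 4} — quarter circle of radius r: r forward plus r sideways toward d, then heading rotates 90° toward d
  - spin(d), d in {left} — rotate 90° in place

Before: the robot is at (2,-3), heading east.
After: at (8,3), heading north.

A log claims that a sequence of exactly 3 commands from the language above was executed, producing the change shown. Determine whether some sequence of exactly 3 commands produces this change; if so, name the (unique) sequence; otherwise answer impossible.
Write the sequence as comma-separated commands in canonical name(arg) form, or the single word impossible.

straight(3), arc(left, 3), straight(3)

key: cell and facing (now N) both changed — the 3 commands mix motion and turning
from: at (2,-3), heading east
step 1 (straight(3)): at (5,-3), heading east
step 2 (arc(left, 3)): at (8,0), heading north
step 3 (straight(3)): at (8,3), heading north
uniquely the one of 64 3-step routes that fits.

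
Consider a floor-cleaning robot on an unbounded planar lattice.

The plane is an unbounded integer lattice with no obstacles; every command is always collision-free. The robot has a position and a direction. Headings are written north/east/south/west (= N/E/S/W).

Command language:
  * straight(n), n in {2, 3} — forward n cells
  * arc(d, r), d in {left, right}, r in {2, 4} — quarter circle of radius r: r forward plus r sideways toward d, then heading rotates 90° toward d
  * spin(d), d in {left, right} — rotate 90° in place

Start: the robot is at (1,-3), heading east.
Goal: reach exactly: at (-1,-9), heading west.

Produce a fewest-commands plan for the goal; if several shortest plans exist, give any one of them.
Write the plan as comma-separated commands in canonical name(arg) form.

arc(right, 2), arc(right, 4)

begin: at (1,-3), heading east
t=1 arc(right, 2) ⇒ at (3,-5), heading south
t=2 arc(right, 4) ⇒ at (-1,-9), heading west
no 1-step plan works, so 2 is optimal.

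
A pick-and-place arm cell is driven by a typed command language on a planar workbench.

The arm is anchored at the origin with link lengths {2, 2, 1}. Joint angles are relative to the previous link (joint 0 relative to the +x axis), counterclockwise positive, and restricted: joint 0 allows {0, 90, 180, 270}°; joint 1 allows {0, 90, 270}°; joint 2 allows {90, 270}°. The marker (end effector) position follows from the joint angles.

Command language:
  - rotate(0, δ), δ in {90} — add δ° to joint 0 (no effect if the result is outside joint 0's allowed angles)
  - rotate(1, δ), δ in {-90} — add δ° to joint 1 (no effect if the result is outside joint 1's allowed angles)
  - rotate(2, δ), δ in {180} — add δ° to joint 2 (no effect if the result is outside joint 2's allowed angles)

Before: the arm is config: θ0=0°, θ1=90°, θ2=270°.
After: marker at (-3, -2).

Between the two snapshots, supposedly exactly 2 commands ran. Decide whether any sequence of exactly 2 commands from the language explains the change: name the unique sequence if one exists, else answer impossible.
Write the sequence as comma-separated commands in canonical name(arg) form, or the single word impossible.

rotate(0, 90), rotate(0, 90)

initial: config: θ0=0°, θ1=90°, θ2=270°
[1] after rotate(0, 90): config: θ0=90°, θ1=90°, θ2=270°
[2] after rotate(0, 90): config: θ0=180°, θ1=90°, θ2=270°
all 9 alternatives checked — unique.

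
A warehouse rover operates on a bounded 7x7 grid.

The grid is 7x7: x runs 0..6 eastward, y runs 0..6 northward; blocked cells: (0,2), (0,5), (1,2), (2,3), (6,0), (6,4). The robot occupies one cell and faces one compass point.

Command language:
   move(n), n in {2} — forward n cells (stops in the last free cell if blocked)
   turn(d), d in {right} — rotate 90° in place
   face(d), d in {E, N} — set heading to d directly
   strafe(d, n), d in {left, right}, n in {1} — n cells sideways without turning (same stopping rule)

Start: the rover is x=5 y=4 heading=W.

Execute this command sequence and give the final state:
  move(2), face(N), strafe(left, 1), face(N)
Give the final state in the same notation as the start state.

x=2 y=4 heading=N

start: x=5 y=4 heading=W
1. move(2) → x=3 y=4 heading=W
2. face(N) → x=3 y=4 heading=N
3. strafe(left, 1) → x=2 y=4 heading=N
4. face(N) → x=2 y=4 heading=N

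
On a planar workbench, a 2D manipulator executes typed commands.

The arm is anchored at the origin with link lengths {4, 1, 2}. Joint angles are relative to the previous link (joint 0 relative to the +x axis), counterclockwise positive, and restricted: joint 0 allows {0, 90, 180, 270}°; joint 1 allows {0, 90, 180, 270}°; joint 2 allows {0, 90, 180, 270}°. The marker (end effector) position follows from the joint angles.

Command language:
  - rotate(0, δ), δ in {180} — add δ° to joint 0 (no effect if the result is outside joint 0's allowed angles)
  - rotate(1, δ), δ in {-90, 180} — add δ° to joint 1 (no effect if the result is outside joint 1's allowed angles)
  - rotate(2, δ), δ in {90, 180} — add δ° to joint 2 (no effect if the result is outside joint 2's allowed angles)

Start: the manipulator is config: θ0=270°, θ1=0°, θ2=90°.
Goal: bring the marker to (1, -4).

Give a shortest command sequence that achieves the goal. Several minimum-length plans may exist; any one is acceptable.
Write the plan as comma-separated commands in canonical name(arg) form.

rotate(2, 90), rotate(1, -90)

initial: config: θ0=270°, θ1=0°, θ2=90°
1. rotate(2, 90) → config: θ0=270°, θ1=0°, θ2=180°
2. rotate(1, -90) → config: θ0=270°, θ1=270°, θ2=180°
shorter routes all fall short; 2 is best.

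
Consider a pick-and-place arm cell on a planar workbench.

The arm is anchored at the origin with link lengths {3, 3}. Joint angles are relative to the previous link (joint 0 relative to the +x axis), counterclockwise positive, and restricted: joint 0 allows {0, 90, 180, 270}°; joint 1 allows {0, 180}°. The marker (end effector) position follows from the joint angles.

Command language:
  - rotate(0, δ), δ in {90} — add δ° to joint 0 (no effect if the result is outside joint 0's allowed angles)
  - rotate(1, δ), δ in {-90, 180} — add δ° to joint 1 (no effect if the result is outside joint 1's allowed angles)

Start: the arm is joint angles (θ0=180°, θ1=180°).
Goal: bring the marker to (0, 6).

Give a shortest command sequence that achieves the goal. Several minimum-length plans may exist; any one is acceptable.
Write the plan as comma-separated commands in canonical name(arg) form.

begin: joint angles (θ0=180°, θ1=180°)
step 1 (rotate(1, 180)): joint angles (θ0=180°, θ1=0°)
step 2 (rotate(0, 90)): joint angles (θ0=270°, θ1=0°)
step 3 (rotate(0, 90)): joint angles (θ0=0°, θ1=0°)
step 4 (rotate(0, 90)): joint angles (θ0=90°, θ1=0°)
nothing shorter than 4 reaches the goal.

rotate(1, 180), rotate(0, 90), rotate(0, 90), rotate(0, 90)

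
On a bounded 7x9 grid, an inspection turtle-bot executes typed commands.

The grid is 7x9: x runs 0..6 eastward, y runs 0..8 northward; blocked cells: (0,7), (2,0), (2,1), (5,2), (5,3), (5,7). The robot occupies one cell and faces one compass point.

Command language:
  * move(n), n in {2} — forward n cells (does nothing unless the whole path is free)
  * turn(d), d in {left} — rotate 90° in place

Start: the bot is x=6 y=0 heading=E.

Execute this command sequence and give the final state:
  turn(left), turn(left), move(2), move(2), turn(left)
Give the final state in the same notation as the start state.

initial: x=6 y=0 heading=E
t=1 turn(left) ⇒ x=6 y=0 heading=N
t=2 turn(left) ⇒ x=6 y=0 heading=W
t=3 move(2) ⇒ x=4 y=0 heading=W
t=4 move(2) ⇒ x=4 y=0 heading=W
t=5 turn(left) ⇒ x=4 y=0 heading=S

x=4 y=0 heading=S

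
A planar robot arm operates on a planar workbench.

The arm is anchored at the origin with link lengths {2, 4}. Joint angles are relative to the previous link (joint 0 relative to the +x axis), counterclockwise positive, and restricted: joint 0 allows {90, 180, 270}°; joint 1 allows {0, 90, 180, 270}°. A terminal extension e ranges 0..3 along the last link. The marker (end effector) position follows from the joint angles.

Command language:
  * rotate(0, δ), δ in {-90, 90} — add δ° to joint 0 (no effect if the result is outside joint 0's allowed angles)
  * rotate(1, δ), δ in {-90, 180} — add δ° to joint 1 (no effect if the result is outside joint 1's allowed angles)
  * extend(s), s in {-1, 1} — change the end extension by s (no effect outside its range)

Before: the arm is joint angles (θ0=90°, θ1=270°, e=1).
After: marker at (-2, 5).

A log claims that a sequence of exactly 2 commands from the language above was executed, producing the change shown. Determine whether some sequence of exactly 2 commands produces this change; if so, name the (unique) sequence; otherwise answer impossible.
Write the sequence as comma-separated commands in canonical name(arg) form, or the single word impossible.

key: running rotate(0, 90) before rotate(0, -90) would end elsewhere — order is forced
t0: joint angles (θ0=90°, θ1=270°, e=1)
step 1 (rotate(0, -90)): joint angles (θ0=90°, θ1=270°, e=1)
step 2 (rotate(0, 90)): joint angles (θ0=180°, θ1=270°, e=1)
no other 2-command option fits: unique.

rotate(0, -90), rotate(0, 90)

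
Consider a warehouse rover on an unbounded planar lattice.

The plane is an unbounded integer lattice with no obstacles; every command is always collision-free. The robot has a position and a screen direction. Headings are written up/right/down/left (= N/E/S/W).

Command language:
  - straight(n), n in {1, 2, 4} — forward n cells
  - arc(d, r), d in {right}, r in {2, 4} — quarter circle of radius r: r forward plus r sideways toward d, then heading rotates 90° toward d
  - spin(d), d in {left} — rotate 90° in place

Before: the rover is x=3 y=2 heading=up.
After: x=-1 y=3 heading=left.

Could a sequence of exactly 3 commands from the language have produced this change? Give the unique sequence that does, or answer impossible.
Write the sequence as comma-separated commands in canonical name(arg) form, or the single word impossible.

key: cell and facing (now W) both changed — the 3 commands mix motion and turning
start: x=3 y=2 heading=up
t=1 straight(1) ⇒ x=3 y=3 heading=up
t=2 spin(left) ⇒ x=3 y=3 heading=left
t=3 straight(4) ⇒ x=-1 y=3 heading=left
no other 3-command option fits: unique.

straight(1), spin(left), straight(4)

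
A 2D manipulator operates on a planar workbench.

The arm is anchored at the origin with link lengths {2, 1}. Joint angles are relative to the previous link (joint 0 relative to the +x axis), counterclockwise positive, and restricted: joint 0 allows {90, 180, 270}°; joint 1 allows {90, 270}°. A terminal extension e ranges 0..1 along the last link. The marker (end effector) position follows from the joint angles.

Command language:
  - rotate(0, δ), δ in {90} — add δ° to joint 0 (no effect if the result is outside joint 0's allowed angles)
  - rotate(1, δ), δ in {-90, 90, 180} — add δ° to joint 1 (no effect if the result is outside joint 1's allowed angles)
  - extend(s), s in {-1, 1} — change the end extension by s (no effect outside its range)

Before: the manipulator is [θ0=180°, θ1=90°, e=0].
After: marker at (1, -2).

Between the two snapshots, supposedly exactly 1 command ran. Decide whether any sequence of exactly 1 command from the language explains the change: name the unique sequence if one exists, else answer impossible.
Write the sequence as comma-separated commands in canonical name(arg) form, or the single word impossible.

rotate(0, 90)

t0: [θ0=180°, θ1=90°, e=0]
step 1 (rotate(0, 90)): [θ0=270°, θ1=90°, e=0]
no rival 1-sequence matches.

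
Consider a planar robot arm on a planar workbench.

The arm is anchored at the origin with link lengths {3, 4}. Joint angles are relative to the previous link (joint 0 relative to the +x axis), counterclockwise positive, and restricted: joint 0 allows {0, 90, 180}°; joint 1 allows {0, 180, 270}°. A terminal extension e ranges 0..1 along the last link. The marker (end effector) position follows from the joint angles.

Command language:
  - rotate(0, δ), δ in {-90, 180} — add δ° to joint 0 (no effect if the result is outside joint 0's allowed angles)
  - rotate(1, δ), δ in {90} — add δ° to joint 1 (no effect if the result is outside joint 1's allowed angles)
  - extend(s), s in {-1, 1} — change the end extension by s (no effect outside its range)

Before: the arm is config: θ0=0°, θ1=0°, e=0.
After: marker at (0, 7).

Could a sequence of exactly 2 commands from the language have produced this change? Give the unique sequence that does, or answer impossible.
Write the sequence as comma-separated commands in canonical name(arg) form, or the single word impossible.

rotate(0, 180), rotate(0, -90)

key: running rotate(0, -90) before rotate(0, 180) would end elsewhere — order is forced
from: config: θ0=0°, θ1=0°, e=0
step 1 (rotate(0, 180)): config: θ0=180°, θ1=0°, e=0
step 2 (rotate(0, -90)): config: θ0=90°, θ1=0°, e=0
no rival 2-sequence matches.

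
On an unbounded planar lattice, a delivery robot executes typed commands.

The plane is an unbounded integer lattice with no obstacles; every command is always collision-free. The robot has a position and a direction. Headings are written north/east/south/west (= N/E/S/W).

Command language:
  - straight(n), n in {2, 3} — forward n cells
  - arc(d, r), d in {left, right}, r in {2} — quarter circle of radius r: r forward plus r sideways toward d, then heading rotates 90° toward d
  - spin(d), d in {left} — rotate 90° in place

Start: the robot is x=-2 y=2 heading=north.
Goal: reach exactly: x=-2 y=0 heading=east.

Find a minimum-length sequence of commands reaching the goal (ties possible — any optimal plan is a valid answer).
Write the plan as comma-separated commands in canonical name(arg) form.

straight(2), spin(left), arc(left, 2), arc(left, 2)

from: x=-2 y=2 heading=north
1. straight(2) → x=-2 y=4 heading=north
2. spin(left) → x=-2 y=4 heading=west
3. arc(left, 2) → x=-4 y=2 heading=south
4. arc(left, 2) → x=-2 y=0 heading=east
minimal: 4 command(s), checked below 4.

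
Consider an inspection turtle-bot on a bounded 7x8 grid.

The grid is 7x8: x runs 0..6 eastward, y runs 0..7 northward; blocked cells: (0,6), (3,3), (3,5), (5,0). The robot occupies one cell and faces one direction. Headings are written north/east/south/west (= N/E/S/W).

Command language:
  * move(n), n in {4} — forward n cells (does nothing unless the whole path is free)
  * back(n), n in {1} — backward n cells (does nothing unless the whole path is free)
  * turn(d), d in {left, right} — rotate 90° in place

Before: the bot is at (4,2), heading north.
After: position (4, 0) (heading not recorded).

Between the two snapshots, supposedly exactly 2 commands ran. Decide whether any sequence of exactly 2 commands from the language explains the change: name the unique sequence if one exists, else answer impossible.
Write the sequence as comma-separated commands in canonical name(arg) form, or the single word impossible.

back(1), back(1)

initial: at (4,2), heading north
[1] after back(1): at (4,1), heading north
[2] after back(1): at (4,0), heading north
no other 2-command option fits: unique.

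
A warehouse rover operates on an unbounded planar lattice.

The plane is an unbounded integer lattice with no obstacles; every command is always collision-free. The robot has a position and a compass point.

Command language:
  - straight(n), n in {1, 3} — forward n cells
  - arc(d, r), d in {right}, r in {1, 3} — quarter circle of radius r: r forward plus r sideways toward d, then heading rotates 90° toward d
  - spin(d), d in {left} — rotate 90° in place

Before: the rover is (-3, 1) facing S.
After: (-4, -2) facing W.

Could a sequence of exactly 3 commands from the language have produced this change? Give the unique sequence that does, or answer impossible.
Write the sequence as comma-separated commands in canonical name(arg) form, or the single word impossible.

straight(1), straight(1), arc(right, 1)

key: position moved to (-4,-2) AND the heading swung to W — translation plus rotation needed
begin: (-3, 1) facing S
step 1 (straight(1)): (-3, 0) facing S
step 2 (straight(1)): (-3, -1) facing S
step 3 (arc(right, 1)): (-4, -2) facing W
uniquely the one of 125 3-step routes that fits.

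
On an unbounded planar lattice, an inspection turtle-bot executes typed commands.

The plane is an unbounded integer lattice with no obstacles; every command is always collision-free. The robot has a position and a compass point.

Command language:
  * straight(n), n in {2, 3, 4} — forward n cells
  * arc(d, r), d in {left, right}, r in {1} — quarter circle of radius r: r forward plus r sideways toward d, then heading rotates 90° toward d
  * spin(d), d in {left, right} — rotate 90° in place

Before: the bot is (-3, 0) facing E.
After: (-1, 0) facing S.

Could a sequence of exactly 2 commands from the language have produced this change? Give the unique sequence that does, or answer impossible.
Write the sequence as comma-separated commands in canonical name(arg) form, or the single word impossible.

key: order matters: swapping straight(2) and spin(right) lands elsewhere
begin: (-3, 0) facing E
[1] after straight(2): (-1, 0) facing E
[2] after spin(right): (-1, 0) facing S
uniquely the one of 49 2-step routes that fits.

straight(2), spin(right)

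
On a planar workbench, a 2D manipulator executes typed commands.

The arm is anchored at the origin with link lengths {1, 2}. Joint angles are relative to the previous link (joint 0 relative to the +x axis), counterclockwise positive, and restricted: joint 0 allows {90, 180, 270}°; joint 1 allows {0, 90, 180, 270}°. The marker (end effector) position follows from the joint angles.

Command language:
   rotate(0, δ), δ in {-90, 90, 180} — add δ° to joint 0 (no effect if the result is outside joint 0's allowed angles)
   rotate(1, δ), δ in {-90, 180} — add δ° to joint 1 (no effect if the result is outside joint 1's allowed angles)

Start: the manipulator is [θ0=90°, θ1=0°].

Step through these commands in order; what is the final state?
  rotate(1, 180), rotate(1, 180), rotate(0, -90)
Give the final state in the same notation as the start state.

t0: [θ0=90°, θ1=0°]
[1] after rotate(1, 180): [θ0=90°, θ1=180°]
[2] after rotate(1, 180): [θ0=90°, θ1=0°]
[3] after rotate(0, -90): [θ0=90°, θ1=0°]

[θ0=90°, θ1=0°]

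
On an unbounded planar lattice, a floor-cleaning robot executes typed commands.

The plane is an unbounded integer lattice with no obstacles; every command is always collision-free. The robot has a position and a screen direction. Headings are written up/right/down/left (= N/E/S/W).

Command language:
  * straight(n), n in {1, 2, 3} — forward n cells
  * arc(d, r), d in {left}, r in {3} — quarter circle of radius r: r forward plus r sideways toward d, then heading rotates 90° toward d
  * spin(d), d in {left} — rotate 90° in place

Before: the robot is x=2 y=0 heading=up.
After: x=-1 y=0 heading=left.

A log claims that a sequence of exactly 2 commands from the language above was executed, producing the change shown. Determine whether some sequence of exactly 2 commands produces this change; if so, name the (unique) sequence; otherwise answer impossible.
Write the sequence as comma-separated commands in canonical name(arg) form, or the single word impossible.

spin(left), straight(3)

key: running straight(3) before spin(left) would end elsewhere — order is forced
from: x=2 y=0 heading=up
[1] after spin(left): x=2 y=0 heading=left
[2] after straight(3): x=-1 y=0 heading=left
uniquely the one of 25 2-step routes that fits.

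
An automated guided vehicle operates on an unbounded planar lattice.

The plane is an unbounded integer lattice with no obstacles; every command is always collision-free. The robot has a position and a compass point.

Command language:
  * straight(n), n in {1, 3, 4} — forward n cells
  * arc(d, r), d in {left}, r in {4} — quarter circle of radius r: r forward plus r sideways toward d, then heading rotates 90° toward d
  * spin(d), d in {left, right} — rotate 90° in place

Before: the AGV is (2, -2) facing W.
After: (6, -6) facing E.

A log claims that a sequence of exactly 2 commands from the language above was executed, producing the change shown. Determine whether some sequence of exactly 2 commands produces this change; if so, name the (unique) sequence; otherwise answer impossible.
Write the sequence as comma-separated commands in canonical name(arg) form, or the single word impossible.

key: cell and facing (now E) both changed — the 2 commands mix motion and turning
t0: (2, -2) facing W
step 1 (spin(left)): (2, -2) facing S
step 2 (arc(left, 4)): (6, -6) facing E
uniquely the one of 36 2-step routes that fits.

spin(left), arc(left, 4)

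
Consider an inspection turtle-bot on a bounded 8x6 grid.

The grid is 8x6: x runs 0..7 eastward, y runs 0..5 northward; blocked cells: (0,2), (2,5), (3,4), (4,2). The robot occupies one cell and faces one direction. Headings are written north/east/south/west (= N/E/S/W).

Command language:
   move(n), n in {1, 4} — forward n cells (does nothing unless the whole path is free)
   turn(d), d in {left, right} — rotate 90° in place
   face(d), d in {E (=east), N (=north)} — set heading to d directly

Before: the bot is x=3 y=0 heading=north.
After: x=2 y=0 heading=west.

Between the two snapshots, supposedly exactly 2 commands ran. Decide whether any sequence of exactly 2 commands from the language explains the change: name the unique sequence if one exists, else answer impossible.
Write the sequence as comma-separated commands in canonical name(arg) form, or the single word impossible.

turn(left), move(1)

key: position moved to (2,0) AND the heading swung to W — translation plus rotation needed
initial: x=3 y=0 heading=north
step 1 (turn(left)): x=3 y=0 heading=west
step 2 (move(1)): x=2 y=0 heading=west
all 36 alternatives checked — unique.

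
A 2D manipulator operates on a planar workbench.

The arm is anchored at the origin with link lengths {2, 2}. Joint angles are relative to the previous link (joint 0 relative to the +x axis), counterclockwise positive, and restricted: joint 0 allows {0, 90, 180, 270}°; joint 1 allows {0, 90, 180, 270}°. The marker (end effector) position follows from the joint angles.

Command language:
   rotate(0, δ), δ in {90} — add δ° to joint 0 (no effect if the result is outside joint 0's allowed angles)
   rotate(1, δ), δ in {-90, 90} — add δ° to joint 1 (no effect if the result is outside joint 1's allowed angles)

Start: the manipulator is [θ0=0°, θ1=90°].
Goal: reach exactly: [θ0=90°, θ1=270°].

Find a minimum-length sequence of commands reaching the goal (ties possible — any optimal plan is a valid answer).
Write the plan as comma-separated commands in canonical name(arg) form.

rotate(1, -90), rotate(1, -90), rotate(0, 90)

initial: [θ0=0°, θ1=90°]
t=1 rotate(1, -90) ⇒ [θ0=0°, θ1=0°]
t=2 rotate(1, -90) ⇒ [θ0=0°, θ1=270°]
t=3 rotate(0, 90) ⇒ [θ0=90°, θ1=270°]
nothing shorter than 3 reaches the goal.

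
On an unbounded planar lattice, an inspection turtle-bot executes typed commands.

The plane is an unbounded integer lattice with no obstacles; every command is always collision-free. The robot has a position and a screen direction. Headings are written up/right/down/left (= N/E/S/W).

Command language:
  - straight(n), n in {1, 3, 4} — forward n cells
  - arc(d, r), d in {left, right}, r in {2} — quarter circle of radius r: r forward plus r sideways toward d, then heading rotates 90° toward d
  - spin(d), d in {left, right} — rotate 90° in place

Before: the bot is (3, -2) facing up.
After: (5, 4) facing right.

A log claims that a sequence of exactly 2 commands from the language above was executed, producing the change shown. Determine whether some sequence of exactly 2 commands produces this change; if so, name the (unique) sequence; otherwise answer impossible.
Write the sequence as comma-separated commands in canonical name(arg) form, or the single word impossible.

key: order matters: swapping straight(4) and arc(right, 2) lands elsewhere
begin: (3, -2) facing up
t=1 straight(4) ⇒ (3, 2) facing up
t=2 arc(right, 2) ⇒ (5, 4) facing right
uniquely the one of 49 2-step routes that fits.

straight(4), arc(right, 2)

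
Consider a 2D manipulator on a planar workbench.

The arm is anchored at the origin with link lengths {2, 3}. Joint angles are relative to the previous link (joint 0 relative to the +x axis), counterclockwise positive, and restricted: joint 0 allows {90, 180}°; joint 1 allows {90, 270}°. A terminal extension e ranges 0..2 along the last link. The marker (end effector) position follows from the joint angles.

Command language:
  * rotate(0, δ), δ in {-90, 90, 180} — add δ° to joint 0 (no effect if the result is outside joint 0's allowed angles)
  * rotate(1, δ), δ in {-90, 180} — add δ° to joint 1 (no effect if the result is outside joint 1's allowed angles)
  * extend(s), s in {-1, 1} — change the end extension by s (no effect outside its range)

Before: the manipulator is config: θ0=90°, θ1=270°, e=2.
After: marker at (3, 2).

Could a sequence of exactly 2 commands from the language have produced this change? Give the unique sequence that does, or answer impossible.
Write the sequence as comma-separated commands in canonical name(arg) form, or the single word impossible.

extend(-1), extend(-1)

start: config: θ0=90°, θ1=270°, e=2
step 1 (extend(-1)): config: θ0=90°, θ1=270°, e=1
step 2 (extend(-1)): config: θ0=90°, θ1=270°, e=0
no rival 2-sequence matches.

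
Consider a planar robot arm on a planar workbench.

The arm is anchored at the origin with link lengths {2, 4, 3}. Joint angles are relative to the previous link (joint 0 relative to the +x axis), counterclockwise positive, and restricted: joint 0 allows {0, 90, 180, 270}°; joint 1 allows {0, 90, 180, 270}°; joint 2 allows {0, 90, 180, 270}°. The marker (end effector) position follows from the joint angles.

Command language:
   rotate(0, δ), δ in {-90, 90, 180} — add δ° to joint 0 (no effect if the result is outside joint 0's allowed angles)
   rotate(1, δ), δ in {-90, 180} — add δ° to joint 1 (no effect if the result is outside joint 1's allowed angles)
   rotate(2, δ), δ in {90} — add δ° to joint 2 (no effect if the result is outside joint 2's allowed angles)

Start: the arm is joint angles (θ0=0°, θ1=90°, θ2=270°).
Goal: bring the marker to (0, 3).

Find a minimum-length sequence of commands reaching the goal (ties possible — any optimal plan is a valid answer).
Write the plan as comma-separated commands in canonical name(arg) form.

t0: joint angles (θ0=0°, θ1=90°, θ2=270°)
[1] after rotate(0, 90): joint angles (θ0=90°, θ1=90°, θ2=270°)
[2] after rotate(2, 90): joint angles (θ0=90°, θ1=90°, θ2=0°)
[3] after rotate(2, 90): joint angles (θ0=90°, θ1=90°, θ2=90°)
[4] after rotate(2, 90): joint angles (θ0=90°, θ1=90°, θ2=180°)
[5] after rotate(1, -90): joint angles (θ0=90°, θ1=0°, θ2=180°)
shorter routes all fall short; 5 is best.

rotate(0, 90), rotate(2, 90), rotate(2, 90), rotate(2, 90), rotate(1, -90)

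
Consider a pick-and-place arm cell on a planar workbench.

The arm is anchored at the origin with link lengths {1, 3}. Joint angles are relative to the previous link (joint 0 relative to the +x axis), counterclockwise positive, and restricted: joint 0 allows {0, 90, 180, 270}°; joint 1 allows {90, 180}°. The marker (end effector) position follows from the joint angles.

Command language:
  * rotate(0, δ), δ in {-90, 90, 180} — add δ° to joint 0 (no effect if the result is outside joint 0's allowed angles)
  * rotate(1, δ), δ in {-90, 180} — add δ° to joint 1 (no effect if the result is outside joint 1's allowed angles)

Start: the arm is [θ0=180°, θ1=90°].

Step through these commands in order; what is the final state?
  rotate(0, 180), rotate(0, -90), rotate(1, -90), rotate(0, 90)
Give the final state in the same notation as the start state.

begin: [θ0=180°, θ1=90°]
1. rotate(0, 180) → [θ0=0°, θ1=90°]
2. rotate(0, -90) → [θ0=270°, θ1=90°]
3. rotate(1, -90) → [θ0=270°, θ1=90°]
4. rotate(0, 90) → [θ0=0°, θ1=90°]

[θ0=0°, θ1=90°]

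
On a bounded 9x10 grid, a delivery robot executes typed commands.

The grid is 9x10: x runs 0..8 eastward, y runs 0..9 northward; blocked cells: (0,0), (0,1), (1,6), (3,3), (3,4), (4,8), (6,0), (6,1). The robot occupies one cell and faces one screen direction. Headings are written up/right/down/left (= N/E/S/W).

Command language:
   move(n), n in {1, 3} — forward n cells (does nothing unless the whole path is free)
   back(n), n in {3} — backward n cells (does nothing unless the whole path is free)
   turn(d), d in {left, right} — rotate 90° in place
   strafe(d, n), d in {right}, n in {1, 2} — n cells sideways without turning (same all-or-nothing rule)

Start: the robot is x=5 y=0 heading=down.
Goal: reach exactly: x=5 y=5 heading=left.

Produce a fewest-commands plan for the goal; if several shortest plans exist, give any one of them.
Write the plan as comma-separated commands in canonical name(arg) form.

start: x=5 y=0 heading=down
step 1 (back(3)): x=5 y=3 heading=down
step 2 (turn(right)): x=5 y=3 heading=left
step 3 (strafe(right, 2)): x=5 y=5 heading=left
no 2-step plan works, so 3 is optimal.

back(3), turn(right), strafe(right, 2)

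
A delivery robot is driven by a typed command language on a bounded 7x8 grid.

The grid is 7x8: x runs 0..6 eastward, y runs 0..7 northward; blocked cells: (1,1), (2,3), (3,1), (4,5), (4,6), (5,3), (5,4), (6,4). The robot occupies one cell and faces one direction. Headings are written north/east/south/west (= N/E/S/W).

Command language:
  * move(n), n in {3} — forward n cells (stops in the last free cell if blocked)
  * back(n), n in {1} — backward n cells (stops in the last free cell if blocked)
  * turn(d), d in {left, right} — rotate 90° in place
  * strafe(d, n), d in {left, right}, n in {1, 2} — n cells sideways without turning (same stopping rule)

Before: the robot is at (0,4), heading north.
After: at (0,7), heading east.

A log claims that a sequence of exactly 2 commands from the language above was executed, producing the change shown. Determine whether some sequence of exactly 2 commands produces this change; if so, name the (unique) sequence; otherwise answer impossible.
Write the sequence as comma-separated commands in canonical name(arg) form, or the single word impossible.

key: position moved to (0,7) AND the heading swung to E — translation plus rotation needed
begin: at (0,4), heading north
[1] after move(3): at (0,7), heading north
[2] after turn(right): at (0,7), heading east
uniquely the one of 64 2-step routes that fits.

move(3), turn(right)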